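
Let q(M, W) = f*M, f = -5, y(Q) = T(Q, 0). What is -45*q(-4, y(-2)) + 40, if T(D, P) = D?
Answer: -860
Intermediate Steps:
y(Q) = Q
q(M, W) = -5*M
-45*q(-4, y(-2)) + 40 = -(-225)*(-4) + 40 = -45*20 + 40 = -900 + 40 = -860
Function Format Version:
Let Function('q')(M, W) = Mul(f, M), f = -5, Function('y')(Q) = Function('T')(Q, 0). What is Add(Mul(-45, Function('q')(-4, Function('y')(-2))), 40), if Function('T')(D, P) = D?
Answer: -860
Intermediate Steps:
Function('y')(Q) = Q
Function('q')(M, W) = Mul(-5, M)
Add(Mul(-45, Function('q')(-4, Function('y')(-2))), 40) = Add(Mul(-45, Mul(-5, -4)), 40) = Add(Mul(-45, 20), 40) = Add(-900, 40) = -860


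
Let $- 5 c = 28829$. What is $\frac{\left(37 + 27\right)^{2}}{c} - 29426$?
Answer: $- \frac{848342634}{28829} \approx -29427.0$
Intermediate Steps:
$c = - \frac{28829}{5}$ ($c = \left(- \frac{1}{5}\right) 28829 = - \frac{28829}{5} \approx -5765.8$)
$\frac{\left(37 + 27\right)^{2}}{c} - 29426 = \frac{\left(37 + 27\right)^{2}}{- \frac{28829}{5}} - 29426 = 64^{2} \left(- \frac{5}{28829}\right) - 29426 = 4096 \left(- \frac{5}{28829}\right) - 29426 = - \frac{20480}{28829} - 29426 = - \frac{848342634}{28829}$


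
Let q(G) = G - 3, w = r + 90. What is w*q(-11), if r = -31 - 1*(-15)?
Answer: -1036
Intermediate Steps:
r = -16 (r = -31 + 15 = -16)
w = 74 (w = -16 + 90 = 74)
q(G) = -3 + G
w*q(-11) = 74*(-3 - 11) = 74*(-14) = -1036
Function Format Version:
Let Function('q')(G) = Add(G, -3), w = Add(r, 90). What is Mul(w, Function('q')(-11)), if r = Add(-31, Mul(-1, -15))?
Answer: -1036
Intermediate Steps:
r = -16 (r = Add(-31, 15) = -16)
w = 74 (w = Add(-16, 90) = 74)
Function('q')(G) = Add(-3, G)
Mul(w, Function('q')(-11)) = Mul(74, Add(-3, -11)) = Mul(74, -14) = -1036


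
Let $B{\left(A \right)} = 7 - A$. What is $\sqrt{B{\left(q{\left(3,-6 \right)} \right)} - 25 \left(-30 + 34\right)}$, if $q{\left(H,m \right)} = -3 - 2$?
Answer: $2 i \sqrt{22} \approx 9.3808 i$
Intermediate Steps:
$q{\left(H,m \right)} = -5$ ($q{\left(H,m \right)} = -3 - 2 = -5$)
$\sqrt{B{\left(q{\left(3,-6 \right)} \right)} - 25 \left(-30 + 34\right)} = \sqrt{\left(7 - -5\right) - 25 \left(-30 + 34\right)} = \sqrt{\left(7 + 5\right) - 100} = \sqrt{12 - 100} = \sqrt{-88} = 2 i \sqrt{22}$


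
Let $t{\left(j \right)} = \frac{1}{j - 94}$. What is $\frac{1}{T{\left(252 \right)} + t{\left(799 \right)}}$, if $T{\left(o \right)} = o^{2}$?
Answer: $\frac{705}{44770321} \approx 1.5747 \cdot 10^{-5}$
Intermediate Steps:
$t{\left(j \right)} = \frac{1}{-94 + j}$
$\frac{1}{T{\left(252 \right)} + t{\left(799 \right)}} = \frac{1}{252^{2} + \frac{1}{-94 + 799}} = \frac{1}{63504 + \frac{1}{705}} = \frac{1}{\frac{44770321}{705}} = \frac{705}{44770321}$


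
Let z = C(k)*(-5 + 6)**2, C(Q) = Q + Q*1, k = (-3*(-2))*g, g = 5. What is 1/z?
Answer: 1/60 ≈ 0.016667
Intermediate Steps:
k = 30 (k = -3*(-2)*5 = 6*5 = 30)
C(Q) = 2*Q (C(Q) = Q + Q = 2*Q)
z = 60 (z = (2*30)*(-5 + 6)**2 = 60*1**2 = 60*1 = 60)
1/z = 1/60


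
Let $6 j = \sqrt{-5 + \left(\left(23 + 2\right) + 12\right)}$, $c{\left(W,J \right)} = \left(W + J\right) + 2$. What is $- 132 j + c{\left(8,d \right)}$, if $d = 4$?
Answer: $14 - 88 \sqrt{2} \approx -110.45$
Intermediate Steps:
$c{\left(W,J \right)} = 2 + J + W$ ($c{\left(W,J \right)} = \left(J + W\right) + 2 = 2 + J + W$)
$j = \frac{2 \sqrt{2}}{3}$ ($j = \frac{\sqrt{-5 + \left(\left(23 + 2\right) + 12\right)}}{6} = \frac{\sqrt{-5 + \left(25 + 12\right)}}{6} = \frac{\sqrt{-5 + 37}}{6} = \frac{\sqrt{32}}{6} = \frac{4 \sqrt{2}}{6} = \frac{2 \sqrt{2}}{3} \approx 0.94281$)
$- 132 j + c{\left(8,d \right)} = - 132 \frac{2 \sqrt{2}}{3} + \left(2 + 4 + 8\right) = - 88 \sqrt{2} + 14 = 14 - 88 \sqrt{2}$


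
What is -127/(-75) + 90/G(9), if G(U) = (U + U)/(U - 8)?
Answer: 502/75 ≈ 6.6933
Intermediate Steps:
G(U) = 2*U/(-8 + U) (G(U) = (2*U)/(-8 + U) = 2*U/(-8 + U))
-127/(-75) + 90/G(9) = -127/(-75) + 90/((2*9/(-8 + 9))) = -127*(-1/75) + 90/((2*9/1)) = 127/75 + 90/((2*9*1)) = 127/75 + 90/18 = 127/75 + 90*(1/18) = 127/75 + 5 = 502/75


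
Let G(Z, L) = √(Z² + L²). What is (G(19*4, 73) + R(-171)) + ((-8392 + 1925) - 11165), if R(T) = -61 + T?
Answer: -17864 + √11105 ≈ -17759.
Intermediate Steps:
G(Z, L) = √(L² + Z²)
(G(19*4, 73) + R(-171)) + ((-8392 + 1925) - 11165) = (√(73² + (19*4)²) + (-61 - 171)) + ((-8392 + 1925) - 11165) = (√(5329 + 76²) - 232) + (-6467 - 11165) = (√(5329 + 5776) - 232) - 17632 = (√11105 - 232) - 17632 = (-232 + √11105) - 17632 = -17864 + √11105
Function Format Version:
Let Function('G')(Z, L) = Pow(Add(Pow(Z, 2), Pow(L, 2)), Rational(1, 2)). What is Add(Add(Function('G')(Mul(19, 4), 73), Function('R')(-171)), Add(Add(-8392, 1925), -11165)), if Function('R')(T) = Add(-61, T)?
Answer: Add(-17864, Pow(11105, Rational(1, 2))) ≈ -17759.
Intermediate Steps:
Function('G')(Z, L) = Pow(Add(Pow(L, 2), Pow(Z, 2)), Rational(1, 2))
Add(Add(Function('G')(Mul(19, 4), 73), Function('R')(-171)), Add(Add(-8392, 1925), -11165)) = Add(Add(Pow(Add(Pow(73, 2), Pow(Mul(19, 4), 2)), Rational(1, 2)), Add(-61, -171)), Add(Add(-8392, 1925), -11165)) = Add(Add(Pow(Add(5329, Pow(76, 2)), Rational(1, 2)), -232), Add(-6467, -11165)) = Add(Add(Pow(Add(5329, 5776), Rational(1, 2)), -232), -17632) = Add(Add(Pow(11105, Rational(1, 2)), -232), -17632) = Add(Add(-232, Pow(11105, Rational(1, 2))), -17632) = Add(-17864, Pow(11105, Rational(1, 2)))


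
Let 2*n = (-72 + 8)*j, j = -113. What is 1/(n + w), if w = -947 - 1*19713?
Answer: -1/17044 ≈ -5.8672e-5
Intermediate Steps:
w = -20660 (w = -947 - 19713 = -20660)
n = 3616 (n = ((-72 + 8)*(-113))/2 = (-64*(-113))/2 = (1/2)*7232 = 3616)
1/(n + w) = 1/(3616 - 20660) = 1/(-17044) = -1/17044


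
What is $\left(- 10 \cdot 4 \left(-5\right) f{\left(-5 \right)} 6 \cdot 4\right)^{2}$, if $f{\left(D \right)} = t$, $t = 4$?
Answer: $368640000$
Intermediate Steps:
$f{\left(D \right)} = 4$
$\left(- 10 \cdot 4 \left(-5\right) f{\left(-5 \right)} 6 \cdot 4\right)^{2} = \left(- 10 \cdot 4 \left(-5\right) 4 \cdot 6 \cdot 4\right)^{2} = \left(- 10 \left(\left(-20\right) 4\right) 24\right)^{2} = \left(\left(-10\right) \left(-80\right) 24\right)^{2} = \left(800 \cdot 24\right)^{2} = 19200^{2} = 368640000$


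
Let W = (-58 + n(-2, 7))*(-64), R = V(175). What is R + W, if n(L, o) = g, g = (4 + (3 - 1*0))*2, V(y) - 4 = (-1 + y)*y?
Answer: 33270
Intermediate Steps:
V(y) = 4 + y*(-1 + y) (V(y) = 4 + (-1 + y)*y = 4 + y*(-1 + y))
g = 14 (g = (4 + (3 + 0))*2 = (4 + 3)*2 = 7*2 = 14)
n(L, o) = 14
R = 30454 (R = 4 + 175**2 - 1*175 = 4 + 30625 - 175 = 30454)
W = 2816 (W = (-58 + 14)*(-64) = -44*(-64) = 2816)
R + W = 30454 + 2816 = 33270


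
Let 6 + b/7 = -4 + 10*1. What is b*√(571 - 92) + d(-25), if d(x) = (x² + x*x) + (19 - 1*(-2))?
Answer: 1271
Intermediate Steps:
b = 0 (b = -42 + 7*(-4 + 10*1) = -42 + 7*(-4 + 10) = -42 + 7*6 = -42 + 42 = 0)
d(x) = 21 + 2*x² (d(x) = (x² + x²) + (19 + 2) = 2*x² + 21 = 21 + 2*x²)
b*√(571 - 92) + d(-25) = 0*√(571 - 92) + (21 + 2*(-25)²) = 0*√479 + (21 + 2*625) = 0 + (21 + 1250) = 0 + 1271 = 1271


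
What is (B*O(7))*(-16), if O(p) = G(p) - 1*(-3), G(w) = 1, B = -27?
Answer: 1728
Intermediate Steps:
O(p) = 4 (O(p) = 1 - 1*(-3) = 1 + 3 = 4)
(B*O(7))*(-16) = -27*4*(-16) = -108*(-16) = 1728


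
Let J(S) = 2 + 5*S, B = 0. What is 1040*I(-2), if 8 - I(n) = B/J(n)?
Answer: 8320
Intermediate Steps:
I(n) = 8 (I(n) = 8 - 0/(2 + 5*n) = 8 - 1*0 = 8 + 0 = 8)
1040*I(-2) = 1040*8 = 8320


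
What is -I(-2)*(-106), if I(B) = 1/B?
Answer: -53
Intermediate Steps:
-I(-2)*(-106) = -1/(-2)*(-106) = -1*(-½)*(-106) = (½)*(-106) = -53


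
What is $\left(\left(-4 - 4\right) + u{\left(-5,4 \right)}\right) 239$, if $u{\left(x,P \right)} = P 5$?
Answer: $2868$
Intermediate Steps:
$u{\left(x,P \right)} = 5 P$
$\left(\left(-4 - 4\right) + u{\left(-5,4 \right)}\right) 239 = \left(\left(-4 - 4\right) + 5 \cdot 4\right) 239 = \left(-8 + 20\right) 239 = 12 \cdot 239 = 2868$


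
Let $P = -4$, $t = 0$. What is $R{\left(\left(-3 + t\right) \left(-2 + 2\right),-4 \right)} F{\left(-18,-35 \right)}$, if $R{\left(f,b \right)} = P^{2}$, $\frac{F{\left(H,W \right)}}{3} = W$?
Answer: $-1680$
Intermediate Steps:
$F{\left(H,W \right)} = 3 W$
$R{\left(f,b \right)} = 16$ ($R{\left(f,b \right)} = \left(-4\right)^{2} = 16$)
$R{\left(\left(-3 + t\right) \left(-2 + 2\right),-4 \right)} F{\left(-18,-35 \right)} = 16 \cdot 3 \left(-35\right) = 16 \left(-105\right) = -1680$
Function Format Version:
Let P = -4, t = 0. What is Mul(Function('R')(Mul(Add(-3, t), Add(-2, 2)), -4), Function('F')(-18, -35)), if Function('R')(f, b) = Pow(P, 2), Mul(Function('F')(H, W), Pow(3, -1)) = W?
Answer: -1680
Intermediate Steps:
Function('F')(H, W) = Mul(3, W)
Function('R')(f, b) = 16 (Function('R')(f, b) = Pow(-4, 2) = 16)
Mul(Function('R')(Mul(Add(-3, t), Add(-2, 2)), -4), Function('F')(-18, -35)) = Mul(16, Mul(3, -35)) = Mul(16, -105) = -1680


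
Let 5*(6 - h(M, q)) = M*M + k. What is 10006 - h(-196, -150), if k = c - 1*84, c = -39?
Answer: 88293/5 ≈ 17659.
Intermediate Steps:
k = -123 (k = -39 - 1*84 = -39 - 84 = -123)
h(M, q) = 153/5 - M²/5 (h(M, q) = 6 - (M*M - 123)/5 = 6 - (M² - 123)/5 = 6 - (-123 + M²)/5 = 6 + (123/5 - M²/5) = 153/5 - M²/5)
10006 - h(-196, -150) = 10006 - (153/5 - ⅕*(-196)²) = 10006 - (153/5 - ⅕*38416) = 10006 - (153/5 - 38416/5) = 10006 - 1*(-38263/5) = 10006 + 38263/5 = 88293/5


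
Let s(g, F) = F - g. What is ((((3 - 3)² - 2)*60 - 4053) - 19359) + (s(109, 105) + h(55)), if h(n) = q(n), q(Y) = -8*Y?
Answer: -23976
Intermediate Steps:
h(n) = -8*n
((((3 - 3)² - 2)*60 - 4053) - 19359) + (s(109, 105) + h(55)) = ((((3 - 3)² - 2)*60 - 4053) - 19359) + ((105 - 1*109) - 8*55) = (((0² - 2)*60 - 4053) - 19359) + ((105 - 109) - 440) = (((0 - 2)*60 - 4053) - 19359) + (-4 - 440) = ((-2*60 - 4053) - 19359) - 444 = ((-120 - 4053) - 19359) - 444 = (-4173 - 19359) - 444 = -23532 - 444 = -23976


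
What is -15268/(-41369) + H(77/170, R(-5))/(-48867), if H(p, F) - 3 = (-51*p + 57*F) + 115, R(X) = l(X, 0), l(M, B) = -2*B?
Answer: 570904183/1555060710 ≈ 0.36713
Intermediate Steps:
R(X) = 0 (R(X) = -2*0 = 0)
H(p, F) = 118 - 51*p + 57*F (H(p, F) = 3 + ((-51*p + 57*F) + 115) = 3 + (115 - 51*p + 57*F) = 118 - 51*p + 57*F)
-15268/(-41369) + H(77/170, R(-5))/(-48867) = -15268/(-41369) + (118 - 3927/170 + 57*0)/(-48867) = -15268*(-1/41369) + (118 - 3927/170 + 0)*(-1/48867) = 15268/41369 + (118 - 51*77/170 + 0)*(-1/48867) = 15268/41369 + (118 - 231/10 + 0)*(-1/48867) = 15268/41369 + (949/10)*(-1/48867) = 15268/41369 - 73/37590 = 570904183/1555060710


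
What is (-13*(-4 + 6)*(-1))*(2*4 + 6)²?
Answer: 5096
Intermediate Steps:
(-13*(-4 + 6)*(-1))*(2*4 + 6)² = (-26*(-1))*(8 + 6)² = -13*(-2)*14² = 26*196 = 5096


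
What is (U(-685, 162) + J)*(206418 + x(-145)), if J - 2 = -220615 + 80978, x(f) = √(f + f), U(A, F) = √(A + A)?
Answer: -(139635 - I*√1370)*(206418 + I*√290) ≈ -2.8823e+10 + 5.2624e+6*I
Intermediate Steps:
U(A, F) = √2*√A (U(A, F) = √(2*A) = √2*√A)
x(f) = √2*√f (x(f) = √(2*f) = √2*√f)
J = -139635 (J = 2 + (-220615 + 80978) = 2 - 139637 = -139635)
(U(-685, 162) + J)*(206418 + x(-145)) = (√2*√(-685) - 139635)*(206418 + √2*√(-145)) = (√2*(I*√685) - 139635)*(206418 + √2*(I*√145)) = (I*√1370 - 139635)*(206418 + I*√290) = (-139635 + I*√1370)*(206418 + I*√290)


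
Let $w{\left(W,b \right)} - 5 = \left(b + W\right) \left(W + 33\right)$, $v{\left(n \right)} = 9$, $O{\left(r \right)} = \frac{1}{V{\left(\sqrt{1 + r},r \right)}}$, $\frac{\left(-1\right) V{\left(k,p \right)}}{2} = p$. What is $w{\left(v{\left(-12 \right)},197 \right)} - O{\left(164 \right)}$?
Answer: $\frac{2839497}{328} \approx 8657.0$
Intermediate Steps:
$V{\left(k,p \right)} = - 2 p$
$O{\left(r \right)} = - \frac{1}{2 r}$ ($O{\left(r \right)} = \frac{1}{\left(-2\right) r} = - \frac{1}{2 r}$)
$w{\left(W,b \right)} = 5 + \left(33 + W\right) \left(W + b\right)$ ($w{\left(W,b \right)} = 5 + \left(b + W\right) \left(W + 33\right) = 5 + \left(W + b\right) \left(33 + W\right) = 5 + \left(33 + W\right) \left(W + b\right)$)
$w{\left(v{\left(-12 \right)},197 \right)} - O{\left(164 \right)} = \left(5 + 9^{2} + 33 \cdot 9 + 33 \cdot 197 + 9 \cdot 197\right) - - \frac{1}{2 \cdot 164} = \left(5 + 81 + 297 + 6501 + 1773\right) - \left(- \frac{1}{2}\right) \frac{1}{164} = 8657 - - \frac{1}{328} = 8657 + \frac{1}{328} = \frac{2839497}{328}$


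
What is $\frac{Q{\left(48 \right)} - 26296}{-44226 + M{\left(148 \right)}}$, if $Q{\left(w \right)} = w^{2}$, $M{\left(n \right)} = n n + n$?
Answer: $\frac{11996}{11087} \approx 1.082$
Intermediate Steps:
$M{\left(n \right)} = n + n^{2}$ ($M{\left(n \right)} = n^{2} + n = n + n^{2}$)
$\frac{Q{\left(48 \right)} - 26296}{-44226 + M{\left(148 \right)}} = \frac{48^{2} - 26296}{-44226 + 148 \left(1 + 148\right)} = \frac{2304 - 26296}{-44226 + 148 \cdot 149} = - \frac{23992}{-44226 + 22052} = - \frac{23992}{-22174} = \left(-23992\right) \left(- \frac{1}{22174}\right) = \frac{11996}{11087}$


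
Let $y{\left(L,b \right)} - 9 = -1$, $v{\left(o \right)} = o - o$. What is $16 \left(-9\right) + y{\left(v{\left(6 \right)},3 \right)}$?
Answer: $-136$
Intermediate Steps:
$v{\left(o \right)} = 0$
$y{\left(L,b \right)} = 8$ ($y{\left(L,b \right)} = 9 - 1 = 8$)
$16 \left(-9\right) + y{\left(v{\left(6 \right)},3 \right)} = 16 \left(-9\right) + 8 = -144 + 8 = -136$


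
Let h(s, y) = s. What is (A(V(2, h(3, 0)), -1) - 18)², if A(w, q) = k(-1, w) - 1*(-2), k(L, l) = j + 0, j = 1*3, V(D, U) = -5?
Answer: 169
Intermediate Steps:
j = 3
k(L, l) = 3 (k(L, l) = 3 + 0 = 3)
A(w, q) = 5 (A(w, q) = 3 - 1*(-2) = 3 + 2 = 5)
(A(V(2, h(3, 0)), -1) - 18)² = (5 - 18)² = (-13)² = 169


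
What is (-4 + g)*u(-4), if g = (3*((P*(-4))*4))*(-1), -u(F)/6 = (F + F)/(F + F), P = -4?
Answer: 1176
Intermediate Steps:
u(F) = -6 (u(F) = -6*(F + F)/(F + F) = -6*2*F/(2*F) = -6*2*F*1/(2*F) = -6*1 = -6)
g = -192 (g = (3*(-4*(-4)*4))*(-1) = (3*(16*4))*(-1) = (3*64)*(-1) = 192*(-1) = -192)
(-4 + g)*u(-4) = (-4 - 192)*(-6) = -196*(-6) = 1176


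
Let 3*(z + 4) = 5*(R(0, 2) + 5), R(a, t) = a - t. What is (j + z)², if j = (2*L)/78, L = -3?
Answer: 144/169 ≈ 0.85207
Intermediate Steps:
j = -1/13 (j = (2*(-3))/78 = -6*1/78 = -1/13 ≈ -0.076923)
z = 1 (z = -4 + (5*((0 - 1*2) + 5))/3 = -4 + (5*((0 - 2) + 5))/3 = -4 + (5*(-2 + 5))/3 = -4 + (5*3)/3 = -4 + (⅓)*15 = -4 + 5 = 1)
(j + z)² = (-1/13 + 1)² = (12/13)² = 144/169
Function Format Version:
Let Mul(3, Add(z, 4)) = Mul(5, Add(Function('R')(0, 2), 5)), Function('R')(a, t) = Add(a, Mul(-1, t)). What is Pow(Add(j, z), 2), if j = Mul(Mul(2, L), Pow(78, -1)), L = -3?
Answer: Rational(144, 169) ≈ 0.85207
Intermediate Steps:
j = Rational(-1, 13) (j = Mul(Mul(2, -3), Pow(78, -1)) = Mul(-6, Rational(1, 78)) = Rational(-1, 13) ≈ -0.076923)
z = 1 (z = Add(-4, Mul(Rational(1, 3), Mul(5, Add(Add(0, Mul(-1, 2)), 5)))) = Add(-4, Mul(Rational(1, 3), Mul(5, Add(Add(0, -2), 5)))) = Add(-4, Mul(Rational(1, 3), Mul(5, Add(-2, 5)))) = Add(-4, Mul(Rational(1, 3), Mul(5, 3))) = Add(-4, Mul(Rational(1, 3), 15)) = Add(-4, 5) = 1)
Pow(Add(j, z), 2) = Pow(Add(Rational(-1, 13), 1), 2) = Pow(Rational(12, 13), 2) = Rational(144, 169)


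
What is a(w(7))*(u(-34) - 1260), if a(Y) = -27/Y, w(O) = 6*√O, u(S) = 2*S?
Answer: 5976*√7/7 ≈ 2258.7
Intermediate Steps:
a(w(7))*(u(-34) - 1260) = (-27*√7/42)*(2*(-34) - 1260) = (-9*√7/14)*(-68 - 1260) = -9*√7/14*(-1328) = 5976*√7/7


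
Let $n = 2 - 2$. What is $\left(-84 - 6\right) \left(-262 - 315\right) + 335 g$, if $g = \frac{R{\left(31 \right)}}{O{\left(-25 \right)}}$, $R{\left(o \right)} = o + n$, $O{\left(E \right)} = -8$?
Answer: $\frac{405055}{8} \approx 50632.0$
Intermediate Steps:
$n = 0$ ($n = 2 - 2 = 0$)
$R{\left(o \right)} = o$ ($R{\left(o \right)} = o + 0 = o$)
$g = - \frac{31}{8}$ ($g = \frac{31}{-8} = 31 \left(- \frac{1}{8}\right) = - \frac{31}{8} \approx -3.875$)
$\left(-84 - 6\right) \left(-262 - 315\right) + 335 g = \left(-84 - 6\right) \left(-262 - 315\right) + 335 \left(- \frac{31}{8}\right) = \left(-90\right) \left(-577\right) - \frac{10385}{8} = 51930 - \frac{10385}{8} = \frac{405055}{8}$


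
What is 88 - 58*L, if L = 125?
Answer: -7162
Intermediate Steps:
88 - 58*L = 88 - 58*125 = 88 - 7250 = -7162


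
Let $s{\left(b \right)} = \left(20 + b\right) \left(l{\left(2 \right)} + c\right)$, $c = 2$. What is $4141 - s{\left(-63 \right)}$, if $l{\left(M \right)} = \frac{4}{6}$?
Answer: $\frac{12767}{3} \approx 4255.7$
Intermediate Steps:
$l{\left(M \right)} = \frac{2}{3}$ ($l{\left(M \right)} = 4 \cdot \frac{1}{6} = \frac{2}{3}$)
$s{\left(b \right)} = \frac{160}{3} + \frac{8 b}{3}$ ($s{\left(b \right)} = \left(20 + b\right) \left(\frac{2}{3} + 2\right) = \left(20 + b\right) \frac{8}{3} = \frac{160}{3} + \frac{8 b}{3}$)
$4141 - s{\left(-63 \right)} = 4141 - \left(\frac{160}{3} + \frac{8}{3} \left(-63\right)\right) = 4141 - \left(\frac{160}{3} - 168\right) = 4141 - - \frac{344}{3} = 4141 + \frac{344}{3} = \frac{12767}{3}$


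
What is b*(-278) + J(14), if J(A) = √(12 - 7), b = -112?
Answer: 31136 + √5 ≈ 31138.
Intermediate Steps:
J(A) = √5
b*(-278) + J(14) = -112*(-278) + √5 = 31136 + √5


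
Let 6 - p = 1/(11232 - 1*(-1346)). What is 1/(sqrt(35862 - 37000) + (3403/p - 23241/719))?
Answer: 1574722566533252227/845591090520820706003 - 2944231486557529*I*sqrt(1138)/845591090520820706003 ≈ 0.0018623 - 0.00011746*I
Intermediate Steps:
p = 75467/12578 (p = 6 - 1/(11232 - 1*(-1346)) = 6 - 1/(11232 + 1346) = 6 - 1/12578 = 75467/12578 ≈ 5.9999)
1/(sqrt(35862 - 37000) + (3403/p - 23241/719)) = 1/(sqrt(35862 - 37000) + (3403/(75467/12578) - 23241/719)) = 1/(sqrt(-1138) + (3403*(12578/75467) - 23241*1/719)) = 1/(I*sqrt(1138) + (42802934/75467 - 23241/719)) = 1/(I*sqrt(1138) + 29021380999/54260773) = 1/(29021380999/54260773 + I*sqrt(1138))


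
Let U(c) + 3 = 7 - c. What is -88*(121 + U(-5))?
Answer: -11440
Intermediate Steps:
U(c) = 4 - c (U(c) = -3 + (7 - c) = 4 - c)
-88*(121 + U(-5)) = -88*(121 + (4 - 1*(-5))) = -88*(121 + (4 + 5)) = -88*(121 + 9) = -88*130 = -11440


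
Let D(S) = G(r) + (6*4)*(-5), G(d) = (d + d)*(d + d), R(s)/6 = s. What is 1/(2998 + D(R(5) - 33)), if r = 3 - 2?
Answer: 1/2882 ≈ 0.00034698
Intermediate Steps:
R(s) = 6*s
r = 1
G(d) = 4*d**2 (G(d) = (2*d)*(2*d) = 4*d**2)
D(S) = -116 (D(S) = 4*1**2 + (6*4)*(-5) = 4*1 + 24*(-5) = 4 - 120 = -116)
1/(2998 + D(R(5) - 33)) = 1/(2998 - 116) = 1/2882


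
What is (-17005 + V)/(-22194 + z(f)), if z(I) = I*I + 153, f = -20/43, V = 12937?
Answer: 7521732/40753409 ≈ 0.18457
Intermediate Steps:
f = -20/43 (f = -20*1/43 = -20/43 ≈ -0.46512)
z(I) = 153 + I**2 (z(I) = I**2 + 153 = 153 + I**2)
(-17005 + V)/(-22194 + z(f)) = (-17005 + 12937)/(-22194 + (153 + (-20/43)**2)) = -4068/(-22194 + (153 + 400/1849)) = -4068/(-22194 + 283297/1849) = -4068/(-40753409/1849) = -4068*(-1849/40753409) = 7521732/40753409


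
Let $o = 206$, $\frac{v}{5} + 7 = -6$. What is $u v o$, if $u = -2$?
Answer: $26780$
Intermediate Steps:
$v = -65$ ($v = -35 + 5 \left(-6\right) = -35 - 30 = -65$)
$u v o = \left(-2\right) \left(-65\right) 206 = 130 \cdot 206 = 26780$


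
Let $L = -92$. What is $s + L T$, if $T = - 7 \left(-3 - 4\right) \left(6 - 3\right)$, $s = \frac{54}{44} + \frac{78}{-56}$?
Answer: $- \frac{4165443}{308} \approx -13524.0$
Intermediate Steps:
$s = - \frac{51}{308}$ ($s = 54 \cdot \frac{1}{44} + 78 \left(- \frac{1}{56}\right) = \frac{27}{22} - \frac{39}{28} = - \frac{51}{308} \approx -0.16558$)
$T = 147$ ($T = - 7 \left(\left(-7\right) 3\right) = \left(-7\right) \left(-21\right) = 147$)
$s + L T = - \frac{51}{308} - 13524 = - \frac{4165443}{308}$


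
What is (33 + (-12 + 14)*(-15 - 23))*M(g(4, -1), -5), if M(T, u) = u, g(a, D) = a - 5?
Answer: 215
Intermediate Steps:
g(a, D) = -5 + a
(33 + (-12 + 14)*(-15 - 23))*M(g(4, -1), -5) = (33 + (-12 + 14)*(-15 - 23))*(-5) = (33 + 2*(-38))*(-5) = (33 - 76)*(-5) = -43*(-5) = 215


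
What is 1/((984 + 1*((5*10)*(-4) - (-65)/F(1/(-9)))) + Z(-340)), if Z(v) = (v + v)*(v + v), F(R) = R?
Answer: 1/462599 ≈ 2.1617e-6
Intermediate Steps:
Z(v) = 4*v² (Z(v) = (2*v)*(2*v) = 4*v²)
1/((984 + 1*((5*10)*(-4) - (-65)/F(1/(-9)))) + Z(-340)) = 1/((984 + 1*((5*10)*(-4) - (-65)/(1/(-9)))) + 4*(-340)²) = 1/((984 + 1*(50*(-4) - (-65)/(-⅑))) + 4*115600) = 1/((984 + 1*(-200 - (-65)*(-9))) + 462400) = 1/((984 + 1*(-200 - 1*585)) + 462400) = 1/((984 + 1*(-200 - 585)) + 462400) = 1/((984 + 1*(-785)) + 462400) = 1/((984 - 785) + 462400) = 1/(199 + 462400) = 1/462599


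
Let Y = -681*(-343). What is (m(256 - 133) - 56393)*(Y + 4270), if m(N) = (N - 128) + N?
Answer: -13385177575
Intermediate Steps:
Y = 233583
m(N) = -128 + 2*N (m(N) = (-128 + N) + N = -128 + 2*N)
(m(256 - 133) - 56393)*(Y + 4270) = ((-128 + 2*(256 - 133)) - 56393)*(233583 + 4270) = ((-128 + 2*123) - 56393)*237853 = ((-128 + 246) - 56393)*237853 = (118 - 56393)*237853 = -56275*237853 = -13385177575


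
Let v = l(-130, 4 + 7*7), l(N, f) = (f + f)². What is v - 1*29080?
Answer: -17844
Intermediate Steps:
l(N, f) = 4*f² (l(N, f) = (2*f)² = 4*f²)
v = 11236 (v = 4*(4 + 7*7)² = 4*(4 + 49)² = 4*53² = 4*2809 = 11236)
v - 1*29080 = 11236 - 1*29080 = 11236 - 29080 = -17844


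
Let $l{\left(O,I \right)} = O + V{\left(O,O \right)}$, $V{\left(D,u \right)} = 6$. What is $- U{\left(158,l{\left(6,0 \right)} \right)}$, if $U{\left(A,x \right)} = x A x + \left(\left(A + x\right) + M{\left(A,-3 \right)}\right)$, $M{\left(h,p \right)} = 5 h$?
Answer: $-23712$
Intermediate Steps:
$l{\left(O,I \right)} = 6 + O$ ($l{\left(O,I \right)} = O + 6 = 6 + O$)
$U{\left(A,x \right)} = x + 6 A + A x^{2}$ ($U{\left(A,x \right)} = x A x + \left(\left(A + x\right) + 5 A\right) = A x x + \left(x + 6 A\right) = A x^{2} + \left(x + 6 A\right) = x + 6 A + A x^{2}$)
$- U{\left(158,l{\left(6,0 \right)} \right)} = - (\left(6 + 6\right) + 6 \cdot 158 + 158 \left(6 + 6\right)^{2}) = - (12 + 948 + 158 \cdot 12^{2}) = - (12 + 948 + 158 \cdot 144) = - (12 + 948 + 22752) = \left(-1\right) 23712 = -23712$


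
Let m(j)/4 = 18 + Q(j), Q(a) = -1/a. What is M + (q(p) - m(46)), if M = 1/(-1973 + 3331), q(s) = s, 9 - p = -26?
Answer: -1152919/31234 ≈ -36.912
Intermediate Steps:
p = 35 (p = 9 - 1*(-26) = 9 + 26 = 35)
m(j) = 72 - 4/j (m(j) = 4*(18 - 1/j) = 72 - 4/j)
M = 1/1358 ≈ 0.00073638
M + (q(p) - m(46)) = 1/1358 + (35 - (72 - 4/46)) = 1/1358 + (35 - (72 - 4*1/46)) = 1/1358 + (35 - (72 - 2/23)) = 1/1358 + (35 - 1*1654/23) = 1/1358 + (35 - 1654/23) = 1/1358 - 849/23 = -1152919/31234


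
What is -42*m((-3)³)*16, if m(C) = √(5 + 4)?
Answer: -2016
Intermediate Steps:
m(C) = 3 (m(C) = √9 = 3)
-42*m((-3)³)*16 = -42*3*16 = -126*16 = -2016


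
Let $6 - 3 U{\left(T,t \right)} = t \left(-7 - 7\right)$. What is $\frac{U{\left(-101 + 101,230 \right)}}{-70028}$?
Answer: $- \frac{1613}{105042} \approx -0.015356$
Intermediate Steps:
$U{\left(T,t \right)} = 2 + \frac{14 t}{3}$ ($U{\left(T,t \right)} = 2 - \frac{t \left(-7 - 7\right)}{3} = 2 - \frac{t \left(-14\right)}{3} = 2 - \frac{\left(-14\right) t}{3} = 2 + \frac{14 t}{3}$)
$\frac{U{\left(-101 + 101,230 \right)}}{-70028} = \frac{2 + \frac{14}{3} \cdot 230}{-70028} = \left(2 + \frac{3220}{3}\right) \left(- \frac{1}{70028}\right) = \frac{3226}{3} \left(- \frac{1}{70028}\right) = - \frac{1613}{105042}$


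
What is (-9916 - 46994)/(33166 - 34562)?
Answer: 28455/698 ≈ 40.766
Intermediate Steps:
(-9916 - 46994)/(33166 - 34562) = -56910/(-1396) = -56910*(-1/1396) = 28455/698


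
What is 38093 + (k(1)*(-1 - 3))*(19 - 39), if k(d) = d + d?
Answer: 38253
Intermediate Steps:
k(d) = 2*d
38093 + (k(1)*(-1 - 3))*(19 - 39) = 38093 + ((2*1)*(-1 - 3))*(19 - 39) = 38093 + (2*(-4))*(-20) = 38093 - 8*(-20) = 38093 + 160 = 38253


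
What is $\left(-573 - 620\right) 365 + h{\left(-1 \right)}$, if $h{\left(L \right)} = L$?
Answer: $-435446$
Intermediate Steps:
$\left(-573 - 620\right) 365 + h{\left(-1 \right)} = \left(-573 - 620\right) 365 - 1 = \left(-1193\right) 365 - 1 = -435445 - 1 = -435446$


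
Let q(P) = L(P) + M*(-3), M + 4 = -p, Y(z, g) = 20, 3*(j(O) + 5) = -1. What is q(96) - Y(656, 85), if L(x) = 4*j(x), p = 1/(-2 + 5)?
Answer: -85/3 ≈ -28.333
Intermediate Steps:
j(O) = -16/3 (j(O) = -5 + (1/3)*(-1) = -5 - 1/3 = -16/3)
p = 1/3 ≈ 0.33333
L(x) = -64/3 (L(x) = 4*(-16/3) = -64/3)
M = -13/3 (M = -4 - 1/3 = -13/3 ≈ -4.3333)
q(P) = -25/3 (q(P) = -64/3 - 13/3*(-3) = -64/3 + 13 = -25/3)
q(96) - Y(656, 85) = -25/3 - 1*20 = -25/3 - 20 = -85/3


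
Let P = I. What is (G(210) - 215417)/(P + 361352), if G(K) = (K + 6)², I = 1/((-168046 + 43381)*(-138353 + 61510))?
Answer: -1616668376364795/3461619397468441 ≈ -0.46703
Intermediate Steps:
I = 1/9579632595 (I = 1/(-124665*(-76843)) = 1/9579632595 ≈ 1.0439e-10)
P = 1/9579632595 ≈ 1.0439e-10
G(K) = (6 + K)²
(G(210) - 215417)/(P + 361352) = ((6 + 210)² - 215417)/(1/9579632595 + 361352) = (216² - 215417)/(3461619397468441/9579632595) = (46656 - 215417)*(9579632595/3461619397468441) = -168761*9579632595/3461619397468441 = -1616668376364795/3461619397468441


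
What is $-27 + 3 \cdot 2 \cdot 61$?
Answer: $339$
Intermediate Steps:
$-27 + 3 \cdot 2 \cdot 61 = -27 + 6 \cdot 61 = -27 + 366 = 339$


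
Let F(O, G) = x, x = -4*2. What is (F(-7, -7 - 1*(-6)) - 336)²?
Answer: 118336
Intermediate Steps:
x = -8
F(O, G) = -8
(F(-7, -7 - 1*(-6)) - 336)² = (-8 - 336)² = (-344)² = 118336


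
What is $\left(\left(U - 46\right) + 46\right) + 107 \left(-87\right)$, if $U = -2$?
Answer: $-9311$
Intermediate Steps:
$\left(\left(U - 46\right) + 46\right) + 107 \left(-87\right) = \left(\left(-2 - 46\right) + 46\right) + 107 \left(-87\right) = \left(-48 + 46\right) - 9309 = -2 - 9309 = -9311$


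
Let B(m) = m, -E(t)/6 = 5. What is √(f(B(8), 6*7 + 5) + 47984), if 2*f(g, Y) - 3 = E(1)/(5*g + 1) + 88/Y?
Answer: √712752266010/3854 ≈ 219.06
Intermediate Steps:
E(t) = -30 (E(t) = -6*5 = -30)
f(g, Y) = 3/2 - 15/(1 + 5*g) + 44/Y (f(g, Y) = 3/2 + (-30/(5*g + 1) + 88/Y)/2 = 3/2 + (-30/(1 + 5*g) + 88/Y)/2 = 3/2 + (-15/(1 + 5*g) + 44/Y) = 3/2 - 15/(1 + 5*g) + 44/Y)
√(f(B(8), 6*7 + 5) + 47984) = √((88 - 27*(6*7 + 5) + 440*8 + 15*(6*7 + 5)*8)/(2*(6*7 + 5)*(1 + 5*8)) + 47984) = √((88 - 27*(42 + 5) + 3520 + 15*(42 + 5)*8)/(2*(42 + 5)*(1 + 40)) + 47984) = √((½)*(88 - 27*47 + 3520 + 15*47*8)/(47*41) + 47984) = √((½)*(1/47)*(1/41)*(88 - 1269 + 3520 + 5640) + 47984) = √((½)*(1/47)*(1/41)*7979 + 47984) = √(7979/3854 + 47984) = √(184938315/3854) = √712752266010/3854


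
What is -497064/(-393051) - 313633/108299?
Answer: -625605677/383486759 ≈ -1.6314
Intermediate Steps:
-497064/(-393051) - 313633/108299 = -497064*(-1/393051) - 313633*1/108299 = 165688/131017 - 313633/108299 = -625605677/383486759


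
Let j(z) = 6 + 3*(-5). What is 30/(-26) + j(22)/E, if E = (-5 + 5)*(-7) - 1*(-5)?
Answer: -192/65 ≈ -2.9538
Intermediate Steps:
j(z) = -9 (j(z) = 6 - 15 = -9)
E = 5 (E = 0*(-7) + 5 = 0 + 5 = 5)
30/(-26) + j(22)/E = 30/(-26) - 9/5 = 30*(-1/26) - 9*⅕ = -15/13 - 9/5 = -192/65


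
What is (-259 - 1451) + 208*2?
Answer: -1294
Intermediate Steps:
(-259 - 1451) + 208*2 = -1710 + 416 = -1294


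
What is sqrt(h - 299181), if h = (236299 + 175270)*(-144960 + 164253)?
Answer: 12*sqrt(55139594) ≈ 89107.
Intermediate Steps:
h = 7940400717 (h = 411569*19293 = 7940400717)
sqrt(h - 299181) = sqrt(7940400717 - 299181) = sqrt(7940101536) = 12*sqrt(55139594)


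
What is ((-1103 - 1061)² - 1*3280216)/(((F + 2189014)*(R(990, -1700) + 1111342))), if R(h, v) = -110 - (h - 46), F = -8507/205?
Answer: 11981225/20759580411106 ≈ 5.7714e-7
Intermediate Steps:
F = -8507/205 (F = (1/205)*(-8507) = -8507/205 ≈ -41.498)
R(h, v) = -64 - h (R(h, v) = -110 - (-46 + h) = -110 + (46 - h) = -64 - h)
((-1103 - 1061)² - 1*3280216)/(((F + 2189014)*(R(990, -1700) + 1111342))) = ((-1103 - 1061)² - 1*3280216)/(((-8507/205 + 2189014)*((-64 - 1*990) + 1111342))) = ((-2164)² - 3280216)/((448739363*((-64 - 990) + 1111342)/205)) = (4682896 - 3280216)/((448739363*(-1054 + 1111342)/205)) = 1402680/(((448739363/205)*1110288)) = 1402680/(498229929866544/205) = 1402680*(205/498229929866544) = 11981225/20759580411106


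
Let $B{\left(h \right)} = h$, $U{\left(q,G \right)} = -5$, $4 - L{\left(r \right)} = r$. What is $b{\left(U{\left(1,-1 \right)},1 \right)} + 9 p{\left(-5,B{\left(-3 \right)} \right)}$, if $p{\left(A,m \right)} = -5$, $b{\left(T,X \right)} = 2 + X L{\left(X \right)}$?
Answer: $-40$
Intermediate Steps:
$L{\left(r \right)} = 4 - r$
$b{\left(T,X \right)} = 2 + X \left(4 - X\right)$
$b{\left(U{\left(1,-1 \right)},1 \right)} + 9 p{\left(-5,B{\left(-3 \right)} \right)} = \left(2 - 1 \left(-4 + 1\right)\right) + 9 \left(-5\right) = \left(2 - 1 \left(-3\right)\right) - 45 = \left(2 + 3\right) - 45 = 5 - 45 = -40$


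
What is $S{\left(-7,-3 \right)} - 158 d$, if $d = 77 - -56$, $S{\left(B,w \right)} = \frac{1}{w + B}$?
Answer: $- \frac{210141}{10} \approx -21014.0$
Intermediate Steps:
$S{\left(B,w \right)} = \frac{1}{B + w}$
$d = 133$ ($d = 77 + 56 = 133$)
$S{\left(-7,-3 \right)} - 158 d = \frac{1}{-7 - 3} - 21014 = \frac{1}{-10} - 21014 = - \frac{1}{10} - 21014 = - \frac{210141}{10}$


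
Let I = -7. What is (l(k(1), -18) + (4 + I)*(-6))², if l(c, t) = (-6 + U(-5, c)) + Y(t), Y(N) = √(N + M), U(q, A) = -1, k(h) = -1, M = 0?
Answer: 103 + 66*I*√2 ≈ 103.0 + 93.338*I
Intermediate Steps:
Y(N) = √N (Y(N) = √(N + 0) = √N)
l(c, t) = -7 + √t (l(c, t) = (-6 - 1) + √t = -7 + √t)
(l(k(1), -18) + (4 + I)*(-6))² = ((-7 + √(-18)) + (4 - 7)*(-6))² = ((-7 + 3*I*√2) - 3*(-6))² = ((-7 + 3*I*√2) + 18)² = (11 + 3*I*√2)²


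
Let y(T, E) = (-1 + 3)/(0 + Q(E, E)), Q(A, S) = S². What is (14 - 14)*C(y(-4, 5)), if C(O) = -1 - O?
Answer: 0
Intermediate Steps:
y(T, E) = 2/E² (y(T, E) = (-1 + 3)/(0 + E²) = 2/(E²) = 2/E²)
(14 - 14)*C(y(-4, 5)) = (14 - 14)*(-1 - 2/5²) = 0*(-1 - 2/25) = 0*(-27/25) = 0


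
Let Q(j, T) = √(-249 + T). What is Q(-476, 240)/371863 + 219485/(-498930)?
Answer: -43897/99786 + 3*I/371863 ≈ -0.43991 + 8.0675e-6*I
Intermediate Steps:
Q(-476, 240)/371863 + 219485/(-498930) = √(-249 + 240)/371863 + 219485/(-498930) = √(-9)*(1/371863) + 219485*(-1/498930) = (3*I)*(1/371863) - 43897/99786 = 3*I/371863 - 43897/99786 = -43897/99786 + 3*I/371863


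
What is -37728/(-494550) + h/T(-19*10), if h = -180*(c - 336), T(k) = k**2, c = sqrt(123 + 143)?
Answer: 17373536/9918475 - 9*sqrt(266)/1805 ≈ 1.6703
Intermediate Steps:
c = sqrt(266) ≈ 16.310
h = 60480 - 180*sqrt(266) (h = -180*(sqrt(266) - 336) = -180*(-336 + sqrt(266)) = 60480 - 180*sqrt(266) ≈ 57544.)
-37728/(-494550) + h/T(-19*10) = -37728/(-494550) + (60480 - 180*sqrt(266))/((-19*10)**2) = -37728*(-1/494550) + (60480 - 180*sqrt(266))/((-190)**2) = 2096/27475 + (60480 - 180*sqrt(266))/36100 = 2096/27475 + (60480 - 180*sqrt(266))*(1/36100) = 2096/27475 + (3024/1805 - 9*sqrt(266)/1805) = 17373536/9918475 - 9*sqrt(266)/1805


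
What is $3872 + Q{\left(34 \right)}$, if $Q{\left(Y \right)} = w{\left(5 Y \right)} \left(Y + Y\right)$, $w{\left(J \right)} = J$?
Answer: $15432$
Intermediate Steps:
$Q{\left(Y \right)} = 10 Y^{2}$ ($Q{\left(Y \right)} = 5 Y \left(Y + Y\right) = 5 Y 2 Y = 10 Y^{2}$)
$3872 + Q{\left(34 \right)} = 3872 + 10 \cdot 34^{2} = 3872 + 10 \cdot 1156 = 3872 + 11560 = 15432$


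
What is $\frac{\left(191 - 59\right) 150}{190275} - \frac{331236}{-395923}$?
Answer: $\frac{944869404}{1004456651} \approx 0.94068$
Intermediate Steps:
$\frac{\left(191 - 59\right) 150}{190275} - \frac{331236}{-395923} = 132 \cdot 150 \cdot \frac{1}{190275} - - \frac{331236}{395923} = 19800 \cdot \frac{1}{190275} + \frac{331236}{395923} = \frac{264}{2537} + \frac{331236}{395923} = \frac{944869404}{1004456651}$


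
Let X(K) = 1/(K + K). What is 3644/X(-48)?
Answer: -349824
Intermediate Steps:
X(K) = 1/(2*K)
3644/X(-48) = 3644/(((1/2)/(-48))) = 3644/(((1/2)*(-1/48))) = 3644/(-1/96) = 3644*(-96) = -349824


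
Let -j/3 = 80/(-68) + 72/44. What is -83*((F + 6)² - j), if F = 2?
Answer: -1014758/187 ≈ -5426.5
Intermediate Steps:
j = -258/187 (j = -3*(80/(-68) + 72/44) = -3*(80*(-1/68) + 72*(1/44)) = -3*(-20/17 + 18/11) = -3*86/187 = -258/187 ≈ -1.3797)
-83*((F + 6)² - j) = -83*((2 + 6)² - 1*(-258/187)) = -83*(8² + 258/187) = -83*(64 + 258/187) = -83*12226/187 = -1014758/187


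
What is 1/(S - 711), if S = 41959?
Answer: 1/41248 ≈ 2.4244e-5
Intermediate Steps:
1/(S - 711) = 1/(41959 - 711) = 1/41248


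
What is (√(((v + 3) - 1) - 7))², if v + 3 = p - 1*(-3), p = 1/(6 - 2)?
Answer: -19/4 ≈ -4.7500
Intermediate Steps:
p = ¼ (p = 1/4 = ¼ ≈ 0.25000)
v = ¼ (v = -3 + (¼ - 1*(-3)) = -3 + (¼ + 3) = -3 + 13/4 = ¼ ≈ 0.25000)
(√(((v + 3) - 1) - 7))² = (√(((¼ + 3) - 1) - 7))² = (√((13/4 - 1) - 7))² = (√(9/4 - 7))² = (√(-19/4))² = (I*√19/2)² = -19/4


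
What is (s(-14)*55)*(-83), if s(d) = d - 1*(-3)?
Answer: 50215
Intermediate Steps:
s(d) = 3 + d (s(d) = d + 3 = 3 + d)
(s(-14)*55)*(-83) = ((3 - 14)*55)*(-83) = -11*55*(-83) = -605*(-83) = 50215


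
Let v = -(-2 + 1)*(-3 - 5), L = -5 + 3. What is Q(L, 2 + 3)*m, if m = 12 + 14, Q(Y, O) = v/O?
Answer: -208/5 ≈ -41.600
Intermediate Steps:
L = -2
v = -8 (v = -(-1)*(-8) = -1*8 = -8)
Q(Y, O) = -8/O
m = 26
Q(L, 2 + 3)*m = -8/(2 + 3)*26 = -8/5*26 = -208/5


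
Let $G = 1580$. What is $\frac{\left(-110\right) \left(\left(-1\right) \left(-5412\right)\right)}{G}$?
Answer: $- \frac{29766}{79} \approx -376.78$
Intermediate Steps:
$\frac{\left(-110\right) \left(\left(-1\right) \left(-5412\right)\right)}{G} = \frac{\left(-110\right) \left(\left(-1\right) \left(-5412\right)\right)}{1580} = \left(-110\right) 5412 \cdot \frac{1}{1580} = \left(-595320\right) \frac{1}{1580} = - \frac{29766}{79}$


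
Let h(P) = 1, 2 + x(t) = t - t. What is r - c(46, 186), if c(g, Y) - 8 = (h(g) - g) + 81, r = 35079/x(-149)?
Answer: -35167/2 ≈ -17584.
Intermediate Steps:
x(t) = -2 (x(t) = -2 + (t - t) = -2 + 0 = -2)
r = -35079/2 (r = 35079/(-2) = 35079*(-1/2) = -35079/2 ≈ -17540.)
c(g, Y) = 90 - g (c(g, Y) = 8 + ((1 - g) + 81) = 8 + (82 - g) = 90 - g)
r - c(46, 186) = -35079/2 - (90 - 1*46) = -35079/2 - (90 - 46) = -35079/2 - 1*44 = -35079/2 - 44 = -35167/2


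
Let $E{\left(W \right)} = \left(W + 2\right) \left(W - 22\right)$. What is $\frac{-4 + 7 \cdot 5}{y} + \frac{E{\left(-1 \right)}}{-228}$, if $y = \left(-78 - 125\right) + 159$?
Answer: $- \frac{757}{1254} \approx -0.60367$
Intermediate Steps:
$E{\left(W \right)} = \left(-22 + W\right) \left(2 + W\right)$ ($E{\left(W \right)} = \left(2 + W\right) \left(-22 + W\right) = \left(-22 + W\right) \left(2 + W\right)$)
$y = -44$ ($y = -203 + 159 = -44$)
$\frac{-4 + 7 \cdot 5}{y} + \frac{E{\left(-1 \right)}}{-228} = \frac{-4 + 7 \cdot 5}{-44} + \frac{-44 + \left(-1\right)^{2} - -20}{-228} = \left(-4 + 35\right) \left(- \frac{1}{44}\right) + \left(-44 + 1 + 20\right) \left(- \frac{1}{228}\right) = 31 \left(- \frac{1}{44}\right) - - \frac{23}{228} = - \frac{31}{44} + \frac{23}{228} = - \frac{757}{1254}$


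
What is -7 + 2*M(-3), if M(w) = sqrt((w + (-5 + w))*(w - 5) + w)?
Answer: -7 + 2*sqrt(85) ≈ 11.439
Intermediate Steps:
M(w) = sqrt(w + (-5 + w)*(-5 + 2*w)) (M(w) = sqrt((-5 + 2*w)*(-5 + w) + w) = sqrt((-5 + w)*(-5 + 2*w) + w) = sqrt(w + (-5 + w)*(-5 + 2*w)))
-7 + 2*M(-3) = -7 + 2*sqrt(25 - 14*(-3) + 2*(-3)**2) = -7 + 2*sqrt(25 + 42 + 2*9) = -7 + 2*sqrt(25 + 42 + 18) = -7 + 2*sqrt(85)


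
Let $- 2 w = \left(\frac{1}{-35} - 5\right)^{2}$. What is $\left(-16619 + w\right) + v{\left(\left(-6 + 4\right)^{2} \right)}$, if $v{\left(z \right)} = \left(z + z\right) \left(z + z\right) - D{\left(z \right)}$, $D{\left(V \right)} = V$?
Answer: $- \frac{20300263}{1225} \approx -16572.0$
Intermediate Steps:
$w = - \frac{15488}{1225}$ ($w = - \frac{\left(\frac{1}{-35} - 5\right)^{2}}{2} = - \frac{\left(- \frac{1}{35} - 5\right)^{2}}{2} = - \frac{\left(- \frac{176}{35}\right)^{2}}{2} = \left(- \frac{1}{2}\right) \frac{30976}{1225} = - \frac{15488}{1225} \approx -12.643$)
$v{\left(z \right)} = - z + 4 z^{2}$ ($v{\left(z \right)} = \left(z + z\right) \left(z + z\right) - z = 2 z 2 z - z = 4 z^{2} - z = - z + 4 z^{2}$)
$\left(-16619 + w\right) + v{\left(\left(-6 + 4\right)^{2} \right)} = \left(-16619 - \frac{15488}{1225}\right) + \left(-6 + 4\right)^{2} \left(-1 + 4 \left(-6 + 4\right)^{2}\right) = - \frac{20373763}{1225} + \left(-2\right)^{2} \left(-1 + 4 \left(-2\right)^{2}\right) = - \frac{20373763}{1225} + 4 \left(-1 + 4 \cdot 4\right) = - \frac{20373763}{1225} + 4 \left(-1 + 16\right) = - \frac{20373763}{1225} + 4 \cdot 15 = - \frac{20373763}{1225} + 60 = - \frac{20300263}{1225}$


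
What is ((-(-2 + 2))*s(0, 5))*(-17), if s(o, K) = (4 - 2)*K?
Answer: 0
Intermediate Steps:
s(o, K) = 2*K
((-(-2 + 2))*s(0, 5))*(-17) = ((-(-2 + 2))*(2*5))*(-17) = (-1*0*10)*(-17) = (0*10)*(-17) = 0*(-17) = 0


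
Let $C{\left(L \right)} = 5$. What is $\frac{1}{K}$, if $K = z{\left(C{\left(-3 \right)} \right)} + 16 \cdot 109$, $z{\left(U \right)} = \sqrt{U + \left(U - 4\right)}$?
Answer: $\frac{872}{1520765} - \frac{\sqrt{6}}{3041530} \approx 0.00057259$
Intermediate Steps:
$z{\left(U \right)} = \sqrt{-4 + 2 U}$ ($z{\left(U \right)} = \sqrt{U + \left(-4 + U\right)} = \sqrt{-4 + 2 U}$)
$K = 1744 + \sqrt{6}$ ($K = \sqrt{-4 + 2 \cdot 5} + 16 \cdot 109 = \sqrt{-4 + 10} + 1744 = \sqrt{6} + 1744 = 1744 + \sqrt{6} \approx 1746.4$)
$\frac{1}{K} = \frac{1}{1744 + \sqrt{6}}$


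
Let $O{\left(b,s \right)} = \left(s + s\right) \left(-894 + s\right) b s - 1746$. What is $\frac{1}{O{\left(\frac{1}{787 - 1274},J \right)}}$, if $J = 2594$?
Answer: $- \frac{487}{22878892702} \approx -2.1286 \cdot 10^{-8}$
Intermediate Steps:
$O{\left(b,s \right)} = -1746 + 2 b s^{2} \left(-894 + s\right)$ ($O{\left(b,s \right)} = 2 s \left(-894 + s\right) b s - 1746 = 2 b s \left(-894 + s\right) s - 1746 = 2 b s^{2} \left(-894 + s\right) - 1746 = -1746 + 2 b s^{2} \left(-894 + s\right)$)
$\frac{1}{O{\left(\frac{1}{787 - 1274},J \right)}} = \frac{1}{-1746 - \frac{1788 \cdot 2594^{2}}{787 - 1274} + \frac{2 \cdot 2594^{3}}{787 - 1274}} = \frac{1}{-1746 - 1788 \frac{1}{-487} \cdot 6728836 + 2 \frac{1}{-487} \cdot 17454600584} = \frac{1}{-1746 - \left(- \frac{1788}{487}\right) 6728836 + 2 \left(- \frac{1}{487}\right) 17454600584} = \frac{1}{-1746 + \frac{12031158768}{487} - \frac{34909201168}{487}} = \frac{1}{- \frac{22878892702}{487}} = - \frac{487}{22878892702}$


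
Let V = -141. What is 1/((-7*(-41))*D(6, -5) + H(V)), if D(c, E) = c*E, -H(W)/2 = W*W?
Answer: -1/48372 ≈ -2.0673e-5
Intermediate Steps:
H(W) = -2*W² (H(W) = -2*W*W = -2*W²)
D(c, E) = E*c
1/((-7*(-41))*D(6, -5) + H(V)) = 1/((-7*(-41))*(-5*6) - 2*(-141)²) = 1/(287*(-30) - 2*19881) = 1/(-8610 - 39762) = 1/(-48372) = -1/48372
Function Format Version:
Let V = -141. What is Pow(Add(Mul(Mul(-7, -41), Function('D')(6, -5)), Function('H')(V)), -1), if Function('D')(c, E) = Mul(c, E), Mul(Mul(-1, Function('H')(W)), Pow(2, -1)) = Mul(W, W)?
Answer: Rational(-1, 48372) ≈ -2.0673e-5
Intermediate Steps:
Function('H')(W) = Mul(-2, Pow(W, 2)) (Function('H')(W) = Mul(-2, Mul(W, W)) = Mul(-2, Pow(W, 2)))
Function('D')(c, E) = Mul(E, c)
Pow(Add(Mul(Mul(-7, -41), Function('D')(6, -5)), Function('H')(V)), -1) = Pow(Add(Mul(Mul(-7, -41), Mul(-5, 6)), Mul(-2, Pow(-141, 2))), -1) = Pow(Add(Mul(287, -30), Mul(-2, 19881)), -1) = Pow(Add(-8610, -39762), -1) = Pow(-48372, -1) = Rational(-1, 48372)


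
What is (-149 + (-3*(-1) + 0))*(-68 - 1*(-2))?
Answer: 9636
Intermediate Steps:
(-149 + (-3*(-1) + 0))*(-68 - 1*(-2)) = (-149 + (3 + 0))*(-68 + 2) = (-149 + 3)*(-66) = -146*(-66) = 9636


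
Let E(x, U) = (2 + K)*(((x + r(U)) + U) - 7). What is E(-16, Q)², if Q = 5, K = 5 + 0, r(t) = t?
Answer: 8281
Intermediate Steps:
K = 5
E(x, U) = -49 + 7*x + 14*U (E(x, U) = (2 + 5)*(((x + U) + U) - 7) = 7*(((U + x) + U) - 7) = 7*((x + 2*U) - 7) = 7*(-7 + x + 2*U) = -49 + 7*x + 14*U)
E(-16, Q)² = (-49 + 7*(-16) + 14*5)² = (-49 - 112 + 70)² = (-91)² = 8281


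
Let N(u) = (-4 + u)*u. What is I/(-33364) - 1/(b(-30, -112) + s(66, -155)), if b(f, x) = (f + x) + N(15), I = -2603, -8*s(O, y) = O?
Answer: 1059/103604 ≈ 0.010222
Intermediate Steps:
s(O, y) = -O/8
N(u) = u*(-4 + u)
b(f, x) = 165 + f + x (b(f, x) = (f + x) + 15*(-4 + 15) = (f + x) + 15*11 = (f + x) + 165 = 165 + f + x)
I/(-33364) - 1/(b(-30, -112) + s(66, -155)) = -2603/(-33364) - 1/((165 - 30 - 112) - 1/8*66) = -2603*(-1/33364) - 1/(23 - 33/4) = 137/1756 - 1/59/4 = 137/1756 - 1*4/59 = 137/1756 - 4/59 = 1059/103604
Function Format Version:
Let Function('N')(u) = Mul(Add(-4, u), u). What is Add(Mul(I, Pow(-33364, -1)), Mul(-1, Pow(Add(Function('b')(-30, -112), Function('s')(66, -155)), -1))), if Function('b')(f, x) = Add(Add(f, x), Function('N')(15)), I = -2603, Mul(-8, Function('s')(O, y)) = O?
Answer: Rational(1059, 103604) ≈ 0.010222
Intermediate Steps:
Function('s')(O, y) = Mul(Rational(-1, 8), O)
Function('N')(u) = Mul(u, Add(-4, u))
Function('b')(f, x) = Add(165, f, x) (Function('b')(f, x) = Add(Add(f, x), Mul(15, Add(-4, 15))) = Add(Add(f, x), Mul(15, 11)) = Add(Add(f, x), 165) = Add(165, f, x))
Add(Mul(I, Pow(-33364, -1)), Mul(-1, Pow(Add(Function('b')(-30, -112), Function('s')(66, -155)), -1))) = Add(Mul(-2603, Pow(-33364, -1)), Mul(-1, Pow(Add(Add(165, -30, -112), Mul(Rational(-1, 8), 66)), -1))) = Add(Mul(-2603, Rational(-1, 33364)), Mul(-1, Pow(Add(23, Rational(-33, 4)), -1))) = Add(Rational(137, 1756), Mul(-1, Pow(Rational(59, 4), -1))) = Add(Rational(137, 1756), Mul(-1, Rational(4, 59))) = Add(Rational(137, 1756), Rational(-4, 59)) = Rational(1059, 103604)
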